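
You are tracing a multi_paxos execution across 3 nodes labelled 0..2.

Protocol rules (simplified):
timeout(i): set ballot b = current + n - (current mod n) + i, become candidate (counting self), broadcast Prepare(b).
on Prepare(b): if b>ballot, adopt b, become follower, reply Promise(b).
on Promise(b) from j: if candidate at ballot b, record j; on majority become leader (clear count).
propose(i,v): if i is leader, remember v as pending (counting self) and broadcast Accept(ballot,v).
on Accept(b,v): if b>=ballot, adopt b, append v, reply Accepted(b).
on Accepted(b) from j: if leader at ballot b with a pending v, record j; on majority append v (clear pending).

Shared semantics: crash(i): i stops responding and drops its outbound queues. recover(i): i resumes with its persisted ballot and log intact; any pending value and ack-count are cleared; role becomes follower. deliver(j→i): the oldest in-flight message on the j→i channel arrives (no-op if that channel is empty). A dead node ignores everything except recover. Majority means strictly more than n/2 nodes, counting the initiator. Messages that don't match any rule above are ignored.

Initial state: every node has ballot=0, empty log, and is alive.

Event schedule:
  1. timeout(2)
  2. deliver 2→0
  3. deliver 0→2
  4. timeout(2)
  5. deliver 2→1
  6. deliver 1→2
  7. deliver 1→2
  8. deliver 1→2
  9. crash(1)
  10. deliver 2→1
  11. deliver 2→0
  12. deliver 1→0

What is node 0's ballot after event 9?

5

step 1 timeout(2): 2={cand,b=5,log=-}
step 2 deliver 2→0: 0={foll,b=5,log=-}
step 3 deliver 0→2: 2={lead,b=5,log=-}
step 4 timeout(2): 2={cand,b=8,log=-}
step 5 deliver 2→1: 1={foll,b=5,log=-}
step 6 deliver 1→2: —
step 7 deliver 1→2: —
step 8 deliver 1→2: —
step 9 crash(1): 1={✗foll,b=5,log=-}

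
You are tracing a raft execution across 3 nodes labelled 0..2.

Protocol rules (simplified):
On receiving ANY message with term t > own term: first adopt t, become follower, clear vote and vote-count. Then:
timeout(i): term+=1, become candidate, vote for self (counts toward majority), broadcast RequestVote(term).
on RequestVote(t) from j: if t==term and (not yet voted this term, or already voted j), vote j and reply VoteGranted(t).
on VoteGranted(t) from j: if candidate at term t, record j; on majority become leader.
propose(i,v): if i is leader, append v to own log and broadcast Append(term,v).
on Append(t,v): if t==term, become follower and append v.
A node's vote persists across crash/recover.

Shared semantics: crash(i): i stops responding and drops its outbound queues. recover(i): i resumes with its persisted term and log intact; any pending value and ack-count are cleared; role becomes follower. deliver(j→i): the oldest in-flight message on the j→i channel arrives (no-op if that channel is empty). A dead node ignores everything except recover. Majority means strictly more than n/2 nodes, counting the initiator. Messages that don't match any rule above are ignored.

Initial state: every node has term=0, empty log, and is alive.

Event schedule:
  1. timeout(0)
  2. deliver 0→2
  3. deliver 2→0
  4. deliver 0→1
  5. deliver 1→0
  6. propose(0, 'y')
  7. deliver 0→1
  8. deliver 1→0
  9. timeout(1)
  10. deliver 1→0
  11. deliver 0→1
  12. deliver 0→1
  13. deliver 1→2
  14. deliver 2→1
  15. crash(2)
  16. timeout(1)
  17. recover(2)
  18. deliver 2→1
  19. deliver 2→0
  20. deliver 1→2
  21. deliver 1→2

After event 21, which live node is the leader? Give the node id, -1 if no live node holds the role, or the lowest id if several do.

-1

1. timeout(0):  <0:cand t1 ->
2. deliver 0→2:  <2:foll t1 ->
3. deliver 2→0:  <0:lead t1 ->
4. deliver 0→1:  <1:foll t1 ->
5. deliver 1→0:  nop
6. propose(0,'y'):  <0:lead t1 y>
7. deliver 0→1:  <1:foll t1 y>
8. deliver 1→0:  nop
9. timeout(1):  <1:cand t2 y>
10. deliver 1→0:  <0:foll t2 y>
11. deliver 0→1:  <1:lead t2 y>
12. deliver 0→1:  nop
13. deliver 1→2:  <2:foll t2 ->
14. deliver 2→1:  nop
15. crash(2):  <2:✗foll t2 ->
16. timeout(1):  <1:cand t3 y>
17. recover(2):  <2:foll t2 ->
18. deliver 2→1:  nop
19. deliver 2→0:  nop
20. deliver 1→2:  <2:foll t3 ->
21. deliver 1→2:  nop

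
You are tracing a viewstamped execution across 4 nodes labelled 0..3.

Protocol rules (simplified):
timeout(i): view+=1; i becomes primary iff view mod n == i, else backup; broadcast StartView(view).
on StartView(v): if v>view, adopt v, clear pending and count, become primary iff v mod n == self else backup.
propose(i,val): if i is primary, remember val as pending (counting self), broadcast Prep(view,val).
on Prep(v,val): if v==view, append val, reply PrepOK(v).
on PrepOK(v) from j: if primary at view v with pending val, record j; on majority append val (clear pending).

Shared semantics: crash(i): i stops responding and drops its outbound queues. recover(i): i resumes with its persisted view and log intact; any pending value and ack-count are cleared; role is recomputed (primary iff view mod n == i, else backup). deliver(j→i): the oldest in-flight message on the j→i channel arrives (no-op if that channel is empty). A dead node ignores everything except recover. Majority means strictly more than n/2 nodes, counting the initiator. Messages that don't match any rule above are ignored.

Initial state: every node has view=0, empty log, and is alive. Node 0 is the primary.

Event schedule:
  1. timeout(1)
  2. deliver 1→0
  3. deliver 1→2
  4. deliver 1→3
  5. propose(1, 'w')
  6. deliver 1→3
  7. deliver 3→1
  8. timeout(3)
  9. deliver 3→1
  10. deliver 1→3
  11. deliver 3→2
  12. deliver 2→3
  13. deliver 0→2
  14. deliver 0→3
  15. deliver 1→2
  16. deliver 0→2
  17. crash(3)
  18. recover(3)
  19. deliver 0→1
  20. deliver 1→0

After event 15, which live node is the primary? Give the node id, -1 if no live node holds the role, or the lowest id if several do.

2

step 1 timeout(1): 1={prim,v=1,log=-}
step 2 deliver 1→0: 0={back,v=1,log=-}
step 3 deliver 1→2: 2={back,v=1,log=-}
step 4 deliver 1→3: 3={back,v=1,log=-}
step 5 propose(1,'w'): —
step 6 deliver 1→3: 3={back,v=1,log=w}
step 7 deliver 3→1: —
step 8 timeout(3): 3={back,v=2,log=w}
step 9 deliver 3→1: 1={back,v=2,log=-}
step 10 deliver 1→3: —
step 11 deliver 3→2: 2={prim,v=2,log=-}
step 12 deliver 2→3: —
step 13 deliver 0→2: —
step 14 deliver 0→3: —
step 15 deliver 1→2: —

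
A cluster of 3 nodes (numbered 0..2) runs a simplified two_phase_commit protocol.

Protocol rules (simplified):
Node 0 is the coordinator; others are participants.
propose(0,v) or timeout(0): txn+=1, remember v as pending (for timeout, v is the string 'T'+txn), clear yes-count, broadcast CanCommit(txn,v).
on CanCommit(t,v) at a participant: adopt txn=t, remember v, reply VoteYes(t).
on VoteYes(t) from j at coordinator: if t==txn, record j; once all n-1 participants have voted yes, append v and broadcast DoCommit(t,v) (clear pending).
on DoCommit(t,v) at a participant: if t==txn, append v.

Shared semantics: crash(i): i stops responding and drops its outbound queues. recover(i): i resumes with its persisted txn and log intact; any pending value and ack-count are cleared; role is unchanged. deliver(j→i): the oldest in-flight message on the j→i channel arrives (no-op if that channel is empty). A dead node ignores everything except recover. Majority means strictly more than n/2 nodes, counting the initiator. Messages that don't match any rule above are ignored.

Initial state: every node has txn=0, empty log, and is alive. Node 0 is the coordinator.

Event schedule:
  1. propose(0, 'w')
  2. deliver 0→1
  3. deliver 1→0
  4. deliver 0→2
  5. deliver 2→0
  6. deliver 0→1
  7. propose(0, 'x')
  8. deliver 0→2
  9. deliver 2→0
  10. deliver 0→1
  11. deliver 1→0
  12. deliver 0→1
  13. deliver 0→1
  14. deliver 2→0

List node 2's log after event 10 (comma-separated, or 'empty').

[1] propose(0,'w') → N0(coor t1 [-])
[2] deliver 0→1 → N1(part t1 [-])
[3] deliver 1→0 → ∅
[4] deliver 0→2 → N2(part t1 [-])
[5] deliver 2→0 → N0(coor t1 [w])
[6] deliver 0→1 → N1(part t1 [w])
[7] propose(0,'x') → N0(coor t2 [w])
[8] deliver 0→2 → N2(part t1 [w])
[9] deliver 2→0 → ∅
[10] deliver 0→1 → N1(part t2 [w])

w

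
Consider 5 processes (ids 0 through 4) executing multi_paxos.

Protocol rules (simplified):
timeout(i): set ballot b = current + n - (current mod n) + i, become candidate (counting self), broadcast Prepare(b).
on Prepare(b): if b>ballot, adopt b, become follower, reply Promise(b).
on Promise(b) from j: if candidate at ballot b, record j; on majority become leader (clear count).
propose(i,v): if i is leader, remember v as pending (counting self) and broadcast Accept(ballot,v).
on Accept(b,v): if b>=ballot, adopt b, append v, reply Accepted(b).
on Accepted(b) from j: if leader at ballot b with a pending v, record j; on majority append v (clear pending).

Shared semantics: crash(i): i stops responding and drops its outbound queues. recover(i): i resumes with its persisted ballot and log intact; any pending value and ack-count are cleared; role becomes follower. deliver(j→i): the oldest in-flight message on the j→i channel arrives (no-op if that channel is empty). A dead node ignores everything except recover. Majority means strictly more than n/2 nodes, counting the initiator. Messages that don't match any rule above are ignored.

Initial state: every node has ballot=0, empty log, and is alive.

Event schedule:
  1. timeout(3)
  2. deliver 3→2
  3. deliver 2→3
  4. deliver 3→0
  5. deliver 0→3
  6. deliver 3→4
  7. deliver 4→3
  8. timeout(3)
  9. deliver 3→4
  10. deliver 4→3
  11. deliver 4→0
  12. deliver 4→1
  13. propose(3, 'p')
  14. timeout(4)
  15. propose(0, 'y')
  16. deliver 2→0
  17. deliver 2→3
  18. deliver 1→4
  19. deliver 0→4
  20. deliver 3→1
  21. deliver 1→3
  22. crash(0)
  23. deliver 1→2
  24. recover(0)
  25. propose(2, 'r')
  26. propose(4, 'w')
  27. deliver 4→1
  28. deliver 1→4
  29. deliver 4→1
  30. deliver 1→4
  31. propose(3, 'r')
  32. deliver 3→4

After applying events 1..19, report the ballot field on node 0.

[1] timeout(3) → N3(cand b8 [-])
[2] deliver 3→2 → N2(foll b8 [-])
[3] deliver 2→3 → ∅
[4] deliver 3→0 → N0(foll b8 [-])
[5] deliver 0→3 → N3(lead b8 [-])
[6] deliver 3→4 → N4(foll b8 [-])
[7] deliver 4→3 → ∅
[8] timeout(3) → N3(cand b13 [-])
[9] deliver 3→4 → N4(foll b13 [-])
[10] deliver 4→3 → ∅
[11] deliver 4→0 → ∅
[12] deliver 4→1 → ∅
[13] propose(3,'p') → ∅
[14] timeout(4) → N4(cand b19 [-])
[15] propose(0,'y') → ∅
[16] deliver 2→0 → ∅
[17] deliver 2→3 → ∅
[18] deliver 1→4 → ∅
[19] deliver 0→4 → ∅

8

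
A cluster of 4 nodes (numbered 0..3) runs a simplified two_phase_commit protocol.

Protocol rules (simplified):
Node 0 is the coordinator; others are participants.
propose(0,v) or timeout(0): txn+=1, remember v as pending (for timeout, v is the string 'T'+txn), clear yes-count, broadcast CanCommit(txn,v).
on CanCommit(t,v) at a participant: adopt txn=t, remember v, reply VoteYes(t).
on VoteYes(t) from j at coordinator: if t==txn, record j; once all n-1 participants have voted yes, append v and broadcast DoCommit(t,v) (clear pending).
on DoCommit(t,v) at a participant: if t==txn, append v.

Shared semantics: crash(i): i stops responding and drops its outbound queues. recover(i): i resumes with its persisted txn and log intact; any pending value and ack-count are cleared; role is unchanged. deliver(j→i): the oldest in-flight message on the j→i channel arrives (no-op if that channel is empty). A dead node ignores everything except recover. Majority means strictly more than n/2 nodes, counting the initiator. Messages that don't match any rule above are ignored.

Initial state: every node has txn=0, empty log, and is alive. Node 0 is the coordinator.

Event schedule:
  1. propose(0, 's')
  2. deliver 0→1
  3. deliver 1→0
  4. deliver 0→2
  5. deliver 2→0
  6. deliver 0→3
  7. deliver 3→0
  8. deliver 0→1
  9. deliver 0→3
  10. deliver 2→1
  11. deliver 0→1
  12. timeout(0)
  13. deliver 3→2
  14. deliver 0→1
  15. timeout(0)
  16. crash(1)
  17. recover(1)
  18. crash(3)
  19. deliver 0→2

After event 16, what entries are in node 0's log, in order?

1. propose(0,'s'):  <0:coor t1 ->
2. deliver 0→1:  <1:part t1 ->
3. deliver 1→0:  nop
4. deliver 0→2:  <2:part t1 ->
5. deliver 2→0:  nop
6. deliver 0→3:  <3:part t1 ->
7. deliver 3→0:  <0:coor t1 s>
8. deliver 0→1:  <1:part t1 s>
9. deliver 0→3:  <3:part t1 s>
10. deliver 2→1:  nop
11. deliver 0→1:  nop
12. timeout(0):  <0:coor t2 s>
13. deliver 3→2:  nop
14. deliver 0→1:  <1:part t2 s>
15. timeout(0):  <0:coor t3 s>
16. crash(1):  <1:✗part t2 s>

s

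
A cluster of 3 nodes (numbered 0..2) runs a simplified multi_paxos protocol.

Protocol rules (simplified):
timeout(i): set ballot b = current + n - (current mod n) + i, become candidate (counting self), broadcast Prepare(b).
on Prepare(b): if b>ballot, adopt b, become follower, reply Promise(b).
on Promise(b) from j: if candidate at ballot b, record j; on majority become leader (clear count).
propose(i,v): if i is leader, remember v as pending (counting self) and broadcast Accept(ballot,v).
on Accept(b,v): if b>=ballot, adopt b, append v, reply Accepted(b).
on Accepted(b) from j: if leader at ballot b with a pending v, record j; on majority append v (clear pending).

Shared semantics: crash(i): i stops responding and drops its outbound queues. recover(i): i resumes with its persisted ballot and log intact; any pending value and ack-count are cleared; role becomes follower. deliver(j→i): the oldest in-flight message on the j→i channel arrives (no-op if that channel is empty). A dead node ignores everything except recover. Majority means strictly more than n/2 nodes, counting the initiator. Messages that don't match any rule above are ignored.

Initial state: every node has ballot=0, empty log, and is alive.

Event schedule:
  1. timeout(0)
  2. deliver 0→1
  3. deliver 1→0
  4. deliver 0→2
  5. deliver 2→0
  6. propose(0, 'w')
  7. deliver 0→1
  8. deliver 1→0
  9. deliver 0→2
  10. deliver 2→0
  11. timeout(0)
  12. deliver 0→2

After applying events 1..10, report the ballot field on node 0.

3

[1] timeout(0) → N0(cand b3 [-])
[2] deliver 0→1 → N1(foll b3 [-])
[3] deliver 1→0 → N0(lead b3 [-])
[4] deliver 0→2 → N2(foll b3 [-])
[5] deliver 2→0 → ∅
[6] propose(0,'w') → ∅
[7] deliver 0→1 → N1(foll b3 [w])
[8] deliver 1→0 → N0(lead b3 [w])
[9] deliver 0→2 → N2(foll b3 [w])
[10] deliver 2→0 → ∅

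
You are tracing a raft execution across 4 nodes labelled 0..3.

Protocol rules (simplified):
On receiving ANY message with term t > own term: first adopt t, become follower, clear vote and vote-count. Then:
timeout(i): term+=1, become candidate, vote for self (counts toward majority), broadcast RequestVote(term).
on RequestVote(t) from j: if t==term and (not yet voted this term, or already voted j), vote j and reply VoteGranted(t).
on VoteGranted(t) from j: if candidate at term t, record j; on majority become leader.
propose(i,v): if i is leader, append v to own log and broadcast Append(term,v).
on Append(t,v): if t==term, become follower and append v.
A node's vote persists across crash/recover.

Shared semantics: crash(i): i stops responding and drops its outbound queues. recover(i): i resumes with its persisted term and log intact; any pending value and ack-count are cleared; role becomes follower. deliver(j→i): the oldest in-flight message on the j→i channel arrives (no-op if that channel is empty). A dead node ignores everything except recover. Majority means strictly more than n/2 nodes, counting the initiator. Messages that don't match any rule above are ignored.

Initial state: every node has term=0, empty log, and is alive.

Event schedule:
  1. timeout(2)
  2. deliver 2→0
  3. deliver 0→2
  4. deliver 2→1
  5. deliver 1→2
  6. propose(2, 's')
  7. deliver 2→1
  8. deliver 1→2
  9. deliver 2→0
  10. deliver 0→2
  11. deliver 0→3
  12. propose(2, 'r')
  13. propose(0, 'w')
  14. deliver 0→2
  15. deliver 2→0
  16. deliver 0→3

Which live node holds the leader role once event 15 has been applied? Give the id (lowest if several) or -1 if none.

[1] timeout(2) → N2(cand t1 [-])
[2] deliver 2→0 → N0(foll t1 [-])
[3] deliver 0→2 → ∅
[4] deliver 2→1 → N1(foll t1 [-])
[5] deliver 1→2 → N2(lead t1 [-])
[6] propose(2,'s') → N2(lead t1 [s])
[7] deliver 2→1 → N1(foll t1 [s])
[8] deliver 1→2 → ∅
[9] deliver 2→0 → N0(foll t1 [s])
[10] deliver 0→2 → ∅
[11] deliver 0→3 → ∅
[12] propose(2,'r') → N2(lead t1 [s,r])
[13] propose(0,'w') → ∅
[14] deliver 0→2 → ∅
[15] deliver 2→0 → N0(foll t1 [s,r])

2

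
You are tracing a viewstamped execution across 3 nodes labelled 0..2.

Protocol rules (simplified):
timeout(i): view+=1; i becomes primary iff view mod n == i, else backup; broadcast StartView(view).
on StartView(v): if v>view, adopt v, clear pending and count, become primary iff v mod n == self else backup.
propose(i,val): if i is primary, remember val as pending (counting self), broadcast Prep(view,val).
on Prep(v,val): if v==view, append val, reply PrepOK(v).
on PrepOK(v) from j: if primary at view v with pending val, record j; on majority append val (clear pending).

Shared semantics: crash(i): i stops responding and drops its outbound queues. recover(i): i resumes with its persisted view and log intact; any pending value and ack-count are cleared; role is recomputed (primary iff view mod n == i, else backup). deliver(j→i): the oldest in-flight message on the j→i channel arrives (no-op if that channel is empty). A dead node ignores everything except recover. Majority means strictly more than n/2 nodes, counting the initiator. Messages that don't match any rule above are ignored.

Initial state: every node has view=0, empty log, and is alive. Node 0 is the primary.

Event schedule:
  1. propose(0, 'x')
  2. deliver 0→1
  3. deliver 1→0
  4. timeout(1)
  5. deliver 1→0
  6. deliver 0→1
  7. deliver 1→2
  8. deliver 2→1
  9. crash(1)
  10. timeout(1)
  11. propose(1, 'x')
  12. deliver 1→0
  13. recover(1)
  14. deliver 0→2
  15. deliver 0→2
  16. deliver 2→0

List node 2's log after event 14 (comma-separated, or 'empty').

after 1 — propose(0,'x'): ·
after 2 — deliver 0→1: n1:back/v0/[x]
after 3 — deliver 1→0: n0:prim/v0/[x]
after 4 — timeout(1): n1:prim/v1/[x]
after 5 — deliver 1→0: n0:back/v1/[x]
after 6 — deliver 0→1: ·
after 7 — deliver 1→2: n2:back/v1/[-]
after 8 — deliver 2→1: ·
after 9 — crash(1): n1:✗prim/v1/[x]
after 10 — timeout(1): ·
after 11 — propose(1,'x'): ·
after 12 — deliver 1→0: ·
after 13 — recover(1): n1:prim/v1/[x]
after 14 — deliver 0→2: ·

empty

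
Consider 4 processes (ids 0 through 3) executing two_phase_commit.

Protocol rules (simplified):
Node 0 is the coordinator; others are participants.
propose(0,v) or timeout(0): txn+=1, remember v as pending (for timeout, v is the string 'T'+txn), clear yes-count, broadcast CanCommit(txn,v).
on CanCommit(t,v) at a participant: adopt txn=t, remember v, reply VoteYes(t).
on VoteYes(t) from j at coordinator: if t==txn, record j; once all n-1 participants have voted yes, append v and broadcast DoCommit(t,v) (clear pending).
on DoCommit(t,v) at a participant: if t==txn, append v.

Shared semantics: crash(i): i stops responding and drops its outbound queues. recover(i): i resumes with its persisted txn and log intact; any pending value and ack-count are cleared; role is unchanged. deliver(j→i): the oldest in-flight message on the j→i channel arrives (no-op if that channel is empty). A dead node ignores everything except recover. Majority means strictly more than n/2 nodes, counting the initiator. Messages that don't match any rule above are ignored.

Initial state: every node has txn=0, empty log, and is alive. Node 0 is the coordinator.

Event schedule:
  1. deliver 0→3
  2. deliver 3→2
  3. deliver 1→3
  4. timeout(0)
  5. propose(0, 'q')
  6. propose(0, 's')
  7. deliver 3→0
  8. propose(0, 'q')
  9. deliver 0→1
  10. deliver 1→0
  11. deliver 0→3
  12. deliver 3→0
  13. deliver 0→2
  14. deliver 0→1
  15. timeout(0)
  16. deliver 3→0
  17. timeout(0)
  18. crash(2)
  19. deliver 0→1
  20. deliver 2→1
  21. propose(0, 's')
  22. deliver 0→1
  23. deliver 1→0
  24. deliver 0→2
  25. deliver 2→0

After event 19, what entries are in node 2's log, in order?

empty

[1] deliver 0→3 → ∅
[2] deliver 3→2 → ∅
[3] deliver 1→3 → ∅
[4] timeout(0) → N0(coor t1 [-])
[5] propose(0,'q') → N0(coor t2 [-])
[6] propose(0,'s') → N0(coor t3 [-])
[7] deliver 3→0 → ∅
[8] propose(0,'q') → N0(coor t4 [-])
[9] deliver 0→1 → N1(part t1 [-])
[10] deliver 1→0 → ∅
[11] deliver 0→3 → N3(part t1 [-])
[12] deliver 3→0 → ∅
[13] deliver 0→2 → N2(part t1 [-])
[14] deliver 0→1 → N1(part t2 [-])
[15] timeout(0) → N0(coor t5 [-])
[16] deliver 3→0 → ∅
[17] timeout(0) → N0(coor t6 [-])
[18] crash(2) → N2(✗part t1 [-])
[19] deliver 0→1 → N1(part t3 [-])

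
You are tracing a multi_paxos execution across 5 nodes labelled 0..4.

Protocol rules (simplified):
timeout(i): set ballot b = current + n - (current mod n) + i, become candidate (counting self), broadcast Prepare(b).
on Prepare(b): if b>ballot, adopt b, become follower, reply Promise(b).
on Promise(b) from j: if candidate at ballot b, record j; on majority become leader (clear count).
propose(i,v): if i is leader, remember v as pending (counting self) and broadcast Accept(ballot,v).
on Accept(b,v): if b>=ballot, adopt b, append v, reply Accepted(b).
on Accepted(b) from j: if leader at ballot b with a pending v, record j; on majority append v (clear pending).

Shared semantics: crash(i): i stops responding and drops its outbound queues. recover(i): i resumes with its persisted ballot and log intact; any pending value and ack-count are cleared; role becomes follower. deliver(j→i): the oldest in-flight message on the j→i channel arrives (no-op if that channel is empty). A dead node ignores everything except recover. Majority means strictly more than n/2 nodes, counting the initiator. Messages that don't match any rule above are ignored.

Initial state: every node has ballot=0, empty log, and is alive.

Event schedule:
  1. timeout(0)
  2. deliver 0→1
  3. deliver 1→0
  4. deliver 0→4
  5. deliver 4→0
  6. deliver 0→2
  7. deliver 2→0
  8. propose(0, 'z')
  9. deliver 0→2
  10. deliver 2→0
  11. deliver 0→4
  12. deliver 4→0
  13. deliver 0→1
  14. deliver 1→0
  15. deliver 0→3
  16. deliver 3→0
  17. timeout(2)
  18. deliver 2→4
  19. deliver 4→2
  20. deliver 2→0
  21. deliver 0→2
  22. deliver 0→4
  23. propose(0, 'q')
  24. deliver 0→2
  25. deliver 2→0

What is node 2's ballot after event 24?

12

1. timeout(0):  <0:cand b5 ->
2. deliver 0→1:  <1:foll b5 ->
3. deliver 1→0:  nop
4. deliver 0→4:  <4:foll b5 ->
5. deliver 4→0:  <0:lead b5 ->
6. deliver 0→2:  <2:foll b5 ->
7. deliver 2→0:  nop
8. propose(0,'z'):  nop
9. deliver 0→2:  <2:foll b5 z>
10. deliver 2→0:  nop
11. deliver 0→4:  <4:foll b5 z>
12. deliver 4→0:  <0:lead b5 z>
13. deliver 0→1:  <1:foll b5 z>
14. deliver 1→0:  nop
15. deliver 0→3:  <3:foll b5 ->
16. deliver 3→0:  nop
17. timeout(2):  <2:cand b12 z>
18. deliver 2→4:  <4:foll b12 z>
19. deliver 4→2:  nop
20. deliver 2→0:  <0:foll b12 z>
21. deliver 0→2:  <2:lead b12 z>
22. deliver 0→4:  nop
23. propose(0,'q'):  nop
24. deliver 0→2:  nop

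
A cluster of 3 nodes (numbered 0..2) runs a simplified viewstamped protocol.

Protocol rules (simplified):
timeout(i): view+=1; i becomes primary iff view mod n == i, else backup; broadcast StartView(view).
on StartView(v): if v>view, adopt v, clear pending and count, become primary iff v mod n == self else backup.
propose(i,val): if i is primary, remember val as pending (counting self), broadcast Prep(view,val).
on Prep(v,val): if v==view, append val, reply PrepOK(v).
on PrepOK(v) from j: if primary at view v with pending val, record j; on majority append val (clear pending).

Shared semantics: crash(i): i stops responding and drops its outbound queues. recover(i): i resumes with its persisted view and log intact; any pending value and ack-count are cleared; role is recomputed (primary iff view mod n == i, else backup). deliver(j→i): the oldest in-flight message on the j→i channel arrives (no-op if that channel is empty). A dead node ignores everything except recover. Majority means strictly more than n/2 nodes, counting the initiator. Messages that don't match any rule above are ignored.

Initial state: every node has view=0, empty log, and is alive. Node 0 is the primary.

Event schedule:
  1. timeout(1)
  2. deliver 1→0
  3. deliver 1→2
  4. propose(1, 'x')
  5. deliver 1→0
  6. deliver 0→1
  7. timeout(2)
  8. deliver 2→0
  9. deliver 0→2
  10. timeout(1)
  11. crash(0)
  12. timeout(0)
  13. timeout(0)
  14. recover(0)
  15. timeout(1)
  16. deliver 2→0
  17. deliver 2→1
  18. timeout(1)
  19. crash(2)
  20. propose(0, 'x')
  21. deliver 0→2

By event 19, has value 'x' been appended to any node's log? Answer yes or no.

yes

1. timeout(1):  <1:prim v1 ->
2. deliver 1→0:  <0:back v1 ->
3. deliver 1→2:  <2:back v1 ->
4. propose(1,'x'):  nop
5. deliver 1→0:  <0:back v1 x>
6. deliver 0→1:  <1:prim v1 x>
7. timeout(2):  <2:prim v2 ->
8. deliver 2→0:  <0:back v2 x>
9. deliver 0→2:  nop
10. timeout(1):  <1:back v2 x>
11. crash(0):  <0:✗back v2 x>
12. timeout(0):  nop
13. timeout(0):  nop
14. recover(0):  <0:back v2 x>
15. timeout(1):  <1:back v3 x>
16. deliver 2→0:  nop
17. deliver 2→1:  nop
18. timeout(1):  <1:prim v4 x>
19. crash(2):  <2:✗prim v2 ->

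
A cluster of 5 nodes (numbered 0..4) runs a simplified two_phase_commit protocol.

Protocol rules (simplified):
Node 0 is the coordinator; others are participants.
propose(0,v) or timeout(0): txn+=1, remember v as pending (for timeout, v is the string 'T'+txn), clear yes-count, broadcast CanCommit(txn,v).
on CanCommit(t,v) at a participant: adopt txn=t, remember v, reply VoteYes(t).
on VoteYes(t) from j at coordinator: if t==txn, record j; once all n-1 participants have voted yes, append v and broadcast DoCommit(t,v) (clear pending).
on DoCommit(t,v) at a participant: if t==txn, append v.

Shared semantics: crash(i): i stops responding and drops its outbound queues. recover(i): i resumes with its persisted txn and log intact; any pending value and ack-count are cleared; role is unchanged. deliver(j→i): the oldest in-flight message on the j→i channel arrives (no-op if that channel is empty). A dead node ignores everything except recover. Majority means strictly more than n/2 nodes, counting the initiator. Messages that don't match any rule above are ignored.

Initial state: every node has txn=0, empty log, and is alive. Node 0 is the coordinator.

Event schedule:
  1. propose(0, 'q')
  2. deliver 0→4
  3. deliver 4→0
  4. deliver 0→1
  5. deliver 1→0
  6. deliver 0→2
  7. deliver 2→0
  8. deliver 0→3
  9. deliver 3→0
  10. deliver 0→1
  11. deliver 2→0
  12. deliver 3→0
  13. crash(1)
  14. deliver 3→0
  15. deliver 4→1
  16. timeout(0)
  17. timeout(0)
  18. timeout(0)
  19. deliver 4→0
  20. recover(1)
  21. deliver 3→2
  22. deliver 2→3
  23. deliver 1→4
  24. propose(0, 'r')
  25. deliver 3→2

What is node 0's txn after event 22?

1. propose(0,'q'):  <0:coor t1 ->
2. deliver 0→4:  <4:part t1 ->
3. deliver 4→0:  nop
4. deliver 0→1:  <1:part t1 ->
5. deliver 1→0:  nop
6. deliver 0→2:  <2:part t1 ->
7. deliver 2→0:  nop
8. deliver 0→3:  <3:part t1 ->
9. deliver 3→0:  <0:coor t1 q>
10. deliver 0→1:  <1:part t1 q>
11. deliver 2→0:  nop
12. deliver 3→0:  nop
13. crash(1):  <1:✗part t1 q>
14. deliver 3→0:  nop
15. deliver 4→1:  nop
16. timeout(0):  <0:coor t2 q>
17. timeout(0):  <0:coor t3 q>
18. timeout(0):  <0:coor t4 q>
19. deliver 4→0:  nop
20. recover(1):  <1:part t1 q>
21. deliver 3→2:  nop
22. deliver 2→3:  nop

4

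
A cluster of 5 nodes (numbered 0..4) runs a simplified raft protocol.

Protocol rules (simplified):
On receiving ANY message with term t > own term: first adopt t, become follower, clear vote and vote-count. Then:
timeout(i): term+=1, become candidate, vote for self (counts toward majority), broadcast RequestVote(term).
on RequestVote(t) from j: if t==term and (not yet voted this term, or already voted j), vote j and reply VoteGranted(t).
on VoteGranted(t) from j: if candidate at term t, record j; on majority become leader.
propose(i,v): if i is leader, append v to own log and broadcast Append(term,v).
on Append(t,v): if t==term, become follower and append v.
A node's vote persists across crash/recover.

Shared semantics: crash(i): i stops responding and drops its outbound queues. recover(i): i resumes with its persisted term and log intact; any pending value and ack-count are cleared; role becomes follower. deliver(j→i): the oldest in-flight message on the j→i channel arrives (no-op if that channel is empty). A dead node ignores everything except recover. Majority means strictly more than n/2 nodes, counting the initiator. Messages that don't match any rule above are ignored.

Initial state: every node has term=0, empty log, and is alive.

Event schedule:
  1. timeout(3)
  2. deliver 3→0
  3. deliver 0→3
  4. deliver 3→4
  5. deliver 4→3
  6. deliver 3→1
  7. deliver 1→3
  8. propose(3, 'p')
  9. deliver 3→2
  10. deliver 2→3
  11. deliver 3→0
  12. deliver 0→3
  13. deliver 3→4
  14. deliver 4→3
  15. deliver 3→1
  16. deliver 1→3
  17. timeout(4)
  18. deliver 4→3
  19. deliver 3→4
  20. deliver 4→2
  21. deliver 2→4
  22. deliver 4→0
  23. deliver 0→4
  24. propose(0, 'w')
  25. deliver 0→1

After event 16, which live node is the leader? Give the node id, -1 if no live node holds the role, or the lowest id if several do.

3

[1] timeout(3) → N3(cand t1 [-])
[2] deliver 3→0 → N0(foll t1 [-])
[3] deliver 0→3 → ∅
[4] deliver 3→4 → N4(foll t1 [-])
[5] deliver 4→3 → N3(lead t1 [-])
[6] deliver 3→1 → N1(foll t1 [-])
[7] deliver 1→3 → ∅
[8] propose(3,'p') → N3(lead t1 [p])
[9] deliver 3→2 → N2(foll t1 [-])
[10] deliver 2→3 → ∅
[11] deliver 3→0 → N0(foll t1 [p])
[12] deliver 0→3 → ∅
[13] deliver 3→4 → N4(foll t1 [p])
[14] deliver 4→3 → ∅
[15] deliver 3→1 → N1(foll t1 [p])
[16] deliver 1→3 → ∅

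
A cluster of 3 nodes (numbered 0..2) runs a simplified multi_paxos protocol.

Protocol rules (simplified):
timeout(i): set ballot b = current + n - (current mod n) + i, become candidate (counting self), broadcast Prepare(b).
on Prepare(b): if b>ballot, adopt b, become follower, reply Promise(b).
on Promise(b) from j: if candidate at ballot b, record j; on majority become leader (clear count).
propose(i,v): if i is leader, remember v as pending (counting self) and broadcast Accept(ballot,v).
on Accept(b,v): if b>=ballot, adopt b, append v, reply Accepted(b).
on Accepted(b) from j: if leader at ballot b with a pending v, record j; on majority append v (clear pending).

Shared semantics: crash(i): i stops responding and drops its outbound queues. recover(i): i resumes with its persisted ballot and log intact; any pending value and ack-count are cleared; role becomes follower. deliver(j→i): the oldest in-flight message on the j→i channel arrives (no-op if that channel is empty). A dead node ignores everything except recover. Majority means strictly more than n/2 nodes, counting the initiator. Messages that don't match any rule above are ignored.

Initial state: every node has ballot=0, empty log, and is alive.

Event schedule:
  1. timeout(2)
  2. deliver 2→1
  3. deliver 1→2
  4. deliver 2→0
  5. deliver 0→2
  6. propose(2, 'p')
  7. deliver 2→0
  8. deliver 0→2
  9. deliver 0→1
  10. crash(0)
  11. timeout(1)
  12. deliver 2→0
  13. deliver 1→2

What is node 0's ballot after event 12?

[1] timeout(2) → N2(cand b5 [-])
[2] deliver 2→1 → N1(foll b5 [-])
[3] deliver 1→2 → N2(lead b5 [-])
[4] deliver 2→0 → N0(foll b5 [-])
[5] deliver 0→2 → ∅
[6] propose(2,'p') → ∅
[7] deliver 2→0 → N0(foll b5 [p])
[8] deliver 0→2 → N2(lead b5 [p])
[9] deliver 0→1 → ∅
[10] crash(0) → N0(✗foll b5 [p])
[11] timeout(1) → N1(cand b7 [-])
[12] deliver 2→0 → ∅

5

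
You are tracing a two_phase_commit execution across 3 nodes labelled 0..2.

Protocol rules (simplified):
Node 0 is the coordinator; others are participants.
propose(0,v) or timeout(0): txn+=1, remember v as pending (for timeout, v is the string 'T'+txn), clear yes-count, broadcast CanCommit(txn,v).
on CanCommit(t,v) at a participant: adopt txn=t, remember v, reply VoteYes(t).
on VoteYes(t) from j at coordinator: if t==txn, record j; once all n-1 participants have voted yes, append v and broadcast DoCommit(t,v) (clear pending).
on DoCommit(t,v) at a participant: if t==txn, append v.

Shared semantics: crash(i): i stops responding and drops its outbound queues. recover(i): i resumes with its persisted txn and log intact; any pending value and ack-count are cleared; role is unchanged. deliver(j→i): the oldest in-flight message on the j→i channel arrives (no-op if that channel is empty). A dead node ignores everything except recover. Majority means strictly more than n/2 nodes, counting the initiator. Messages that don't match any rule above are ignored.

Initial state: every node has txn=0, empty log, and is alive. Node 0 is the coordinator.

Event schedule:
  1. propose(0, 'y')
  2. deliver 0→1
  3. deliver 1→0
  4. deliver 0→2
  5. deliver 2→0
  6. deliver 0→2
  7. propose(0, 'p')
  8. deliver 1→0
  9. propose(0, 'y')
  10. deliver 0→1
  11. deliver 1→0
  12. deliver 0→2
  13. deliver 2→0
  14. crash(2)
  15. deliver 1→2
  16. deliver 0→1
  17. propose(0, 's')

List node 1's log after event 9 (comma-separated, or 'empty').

empty

e1 propose(0,'y'): 0[coor,t=1,-]
e2 deliver 0→1: 1[part,t=1,-]
e3 deliver 1→0: ·
e4 deliver 0→2: 2[part,t=1,-]
e5 deliver 2→0: 0[coor,t=1,y]
e6 deliver 0→2: 2[part,t=1,y]
e7 propose(0,'p'): 0[coor,t=2,y]
e8 deliver 1→0: ·
e9 propose(0,'y'): 0[coor,t=3,y]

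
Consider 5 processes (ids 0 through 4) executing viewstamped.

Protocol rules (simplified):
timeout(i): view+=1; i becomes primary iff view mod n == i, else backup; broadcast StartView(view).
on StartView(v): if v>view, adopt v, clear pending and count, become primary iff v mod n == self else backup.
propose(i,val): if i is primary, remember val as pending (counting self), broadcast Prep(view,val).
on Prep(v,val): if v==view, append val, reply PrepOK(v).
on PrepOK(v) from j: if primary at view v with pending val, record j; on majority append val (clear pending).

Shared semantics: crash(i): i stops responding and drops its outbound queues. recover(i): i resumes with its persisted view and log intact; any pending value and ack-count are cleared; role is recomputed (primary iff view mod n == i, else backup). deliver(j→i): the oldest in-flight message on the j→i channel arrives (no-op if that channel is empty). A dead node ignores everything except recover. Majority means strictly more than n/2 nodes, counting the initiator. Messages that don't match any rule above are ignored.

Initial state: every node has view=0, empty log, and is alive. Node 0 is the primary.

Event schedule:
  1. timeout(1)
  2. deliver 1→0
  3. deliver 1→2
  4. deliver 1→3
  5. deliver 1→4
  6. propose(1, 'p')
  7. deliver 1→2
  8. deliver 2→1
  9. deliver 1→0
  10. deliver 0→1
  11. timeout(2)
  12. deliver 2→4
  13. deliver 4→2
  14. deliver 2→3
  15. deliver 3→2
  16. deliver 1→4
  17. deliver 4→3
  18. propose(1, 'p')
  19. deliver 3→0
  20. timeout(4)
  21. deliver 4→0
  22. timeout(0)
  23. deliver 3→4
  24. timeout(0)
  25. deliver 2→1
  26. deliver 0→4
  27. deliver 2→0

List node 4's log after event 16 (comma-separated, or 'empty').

1. timeout(1):  <1:prim v1 ->
2. deliver 1→0:  <0:back v1 ->
3. deliver 1→2:  <2:back v1 ->
4. deliver 1→3:  <3:back v1 ->
5. deliver 1→4:  <4:back v1 ->
6. propose(1,'p'):  nop
7. deliver 1→2:  <2:back v1 p>
8. deliver 2→1:  nop
9. deliver 1→0:  <0:back v1 p>
10. deliver 0→1:  <1:prim v1 p>
11. timeout(2):  <2:prim v2 p>
12. deliver 2→4:  <4:back v2 ->
13. deliver 4→2:  nop
14. deliver 2→3:  <3:back v2 ->
15. deliver 3→2:  nop
16. deliver 1→4:  nop

empty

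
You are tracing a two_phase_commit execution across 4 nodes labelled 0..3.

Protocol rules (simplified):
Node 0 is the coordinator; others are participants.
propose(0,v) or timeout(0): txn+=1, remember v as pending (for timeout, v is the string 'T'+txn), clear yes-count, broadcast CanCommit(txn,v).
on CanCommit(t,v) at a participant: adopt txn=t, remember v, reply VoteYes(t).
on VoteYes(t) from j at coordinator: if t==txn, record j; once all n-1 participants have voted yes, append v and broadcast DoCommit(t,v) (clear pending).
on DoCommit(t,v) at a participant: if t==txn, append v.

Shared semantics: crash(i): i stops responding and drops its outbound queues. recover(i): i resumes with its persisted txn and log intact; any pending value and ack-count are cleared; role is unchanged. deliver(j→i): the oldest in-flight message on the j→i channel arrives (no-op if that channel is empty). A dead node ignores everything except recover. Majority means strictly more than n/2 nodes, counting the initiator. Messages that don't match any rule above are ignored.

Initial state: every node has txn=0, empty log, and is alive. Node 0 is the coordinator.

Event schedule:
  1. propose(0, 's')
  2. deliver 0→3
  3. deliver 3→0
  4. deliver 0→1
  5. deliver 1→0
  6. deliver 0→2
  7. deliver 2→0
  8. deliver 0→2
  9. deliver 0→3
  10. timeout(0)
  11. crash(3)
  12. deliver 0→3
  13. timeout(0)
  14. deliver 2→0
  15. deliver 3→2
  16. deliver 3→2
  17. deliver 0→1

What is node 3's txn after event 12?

after 1 — propose(0,'s'): n0:coor/t1/[-]
after 2 — deliver 0→3: n3:part/t1/[-]
after 3 — deliver 3→0: ·
after 4 — deliver 0→1: n1:part/t1/[-]
after 5 — deliver 1→0: ·
after 6 — deliver 0→2: n2:part/t1/[-]
after 7 — deliver 2→0: n0:coor/t1/[s]
after 8 — deliver 0→2: n2:part/t1/[s]
after 9 — deliver 0→3: n3:part/t1/[s]
after 10 — timeout(0): n0:coor/t2/[s]
after 11 — crash(3): n3:✗part/t1/[s]
after 12 — deliver 0→3: ·

1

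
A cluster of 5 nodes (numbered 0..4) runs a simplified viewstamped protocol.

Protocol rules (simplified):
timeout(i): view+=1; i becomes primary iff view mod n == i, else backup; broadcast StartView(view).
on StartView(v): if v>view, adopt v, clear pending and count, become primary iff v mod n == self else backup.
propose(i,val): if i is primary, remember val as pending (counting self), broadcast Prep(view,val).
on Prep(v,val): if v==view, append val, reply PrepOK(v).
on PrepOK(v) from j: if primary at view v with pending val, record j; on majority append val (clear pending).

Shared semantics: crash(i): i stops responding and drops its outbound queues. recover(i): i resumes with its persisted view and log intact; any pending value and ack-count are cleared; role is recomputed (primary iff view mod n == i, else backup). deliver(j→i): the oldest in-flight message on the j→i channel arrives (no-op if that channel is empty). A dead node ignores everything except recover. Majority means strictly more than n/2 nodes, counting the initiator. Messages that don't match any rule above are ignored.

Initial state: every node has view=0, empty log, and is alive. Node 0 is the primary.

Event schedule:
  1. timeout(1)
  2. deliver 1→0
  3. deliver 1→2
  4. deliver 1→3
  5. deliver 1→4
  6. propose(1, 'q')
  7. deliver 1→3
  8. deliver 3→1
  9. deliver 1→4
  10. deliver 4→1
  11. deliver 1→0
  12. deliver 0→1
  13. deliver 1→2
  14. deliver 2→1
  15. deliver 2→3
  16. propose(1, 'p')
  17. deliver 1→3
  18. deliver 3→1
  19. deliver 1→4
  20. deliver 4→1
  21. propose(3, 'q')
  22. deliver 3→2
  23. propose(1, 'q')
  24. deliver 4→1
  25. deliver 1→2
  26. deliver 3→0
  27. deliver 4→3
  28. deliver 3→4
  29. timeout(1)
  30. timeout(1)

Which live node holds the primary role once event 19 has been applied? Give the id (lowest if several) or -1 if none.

e1 timeout(1): 1[prim,v=1,-]
e2 deliver 1→0: 0[back,v=1,-]
e3 deliver 1→2: 2[back,v=1,-]
e4 deliver 1→3: 3[back,v=1,-]
e5 deliver 1→4: 4[back,v=1,-]
e6 propose(1,'q'): ·
e7 deliver 1→3: 3[back,v=1,q]
e8 deliver 3→1: ·
e9 deliver 1→4: 4[back,v=1,q]
e10 deliver 4→1: 1[prim,v=1,q]
e11 deliver 1→0: 0[back,v=1,q]
e12 deliver 0→1: ·
e13 deliver 1→2: 2[back,v=1,q]
e14 deliver 2→1: ·
e15 deliver 2→3: ·
e16 propose(1,'p'): ·
e17 deliver 1→3: 3[back,v=1,q,p]
e18 deliver 3→1: ·
e19 deliver 1→4: 4[back,v=1,q,p]

1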